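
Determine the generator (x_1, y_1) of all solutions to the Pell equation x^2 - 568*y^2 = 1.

First expand sqrt(568) as a continued fraction. With x_i = (sqrt(568) + m_i)/d_i and (m_0, d_0) = (0, 1): a_0 = floor(sqrt(568)) = 23, since 23^2 = 529 <= 568 < 576 = 24^2.
Iterate m_{i+1} = d_i*a_i - m_i, d_{i+1} = (568 - m_{i+1}^2)/d_i, a_{i+1} = floor((a_0 + m_{i+1})/d_{i+1}):
  m_1 = 1*23 - 0 = 23, d_1 = (568 - 23^2)/1 = 39/1 = 39, a_1 = floor((23 + 23)/39) = 1.
  m_2 = 39*1 - 23 = 16, d_2 = (568 - 16^2)/39 = 312/39 = 8, a_2 = floor((23 + 16)/8) = 4.
  m_3 = 8*4 - 16 = 16, d_3 = (568 - 16^2)/8 = 312/8 = 39, a_3 = floor((23 + 16)/39) = 1.
  m_4 = 39*1 - 16 = 23, d_4 = (568 - 23^2)/39 = 39/39 = 1, a_4 = floor((23 + 23)/1) = 46.
  m_5 = 1*46 - 23 = 23, d_5 = (568 - 23^2)/1 = 39/1 = 39: (m_5, d_5) = (m_1, d_1) = (23, 39), so from here the quotients repeat a_1, ..., a_4; the period length is 4.
So sqrt(568) = [23; (1, 4, 1, 46)] with period length k = 4.
k is even, so the fundamental solution of x^2 - 568y^2 = 1 is (p_{k-1}, q_{k-1}) = (p_3, q_3); compute convergents through index 3.
Convergents (p_i = a_i*p_{i-1} + p_{i-2}, q_i = a_i*q_{i-1} + q_{i-2} with p_{-2}=0, p_{-1}=1, q_{-2}=1, q_{-1}=0):
  i=0: a_0=23, p_0 = 23*1 + 0 = 23, q_0 = 23*0 + 1 = 1.
  i=1: a_1=1, p_1 = 1*23 + 1 = 24, q_1 = 1*1 + 0 = 1.
  i=2: a_2=4, p_2 = 4*24 + 23 = 119, q_2 = 4*1 + 1 = 5.
  i=3: a_3=1, p_3 = 1*119 + 24 = 143, q_3 = 1*5 + 1 = 6.
Check: 143^2 - 568*6^2 = 20449 - 20448 = 1, so (x, y) = (143, 6) solves the equation, and by the theorem it is the least positive solution.

(x, y) = (143, 6)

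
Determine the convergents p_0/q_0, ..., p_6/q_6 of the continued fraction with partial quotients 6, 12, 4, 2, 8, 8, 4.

Using the convergent recurrence p_i = a_i*p_{i-1} + p_{i-2}, q_i = a_i*q_{i-1} + q_{i-2} with p_{-2}=0, p_{-1}=1, q_{-2}=1, q_{-1}=0:
  i=0: a_0=6, p_0 = 6*1 + 0 = 6, q_0 = 6*0 + 1 = 1.
  i=1: a_1=12, p_1 = 12*6 + 1 = 73, q_1 = 12*1 + 0 = 12.
  i=2: a_2=4, p_2 = 4*73 + 6 = 298, q_2 = 4*12 + 1 = 49.
  i=3: a_3=2, p_3 = 2*298 + 73 = 669, q_3 = 2*49 + 12 = 110.
  i=4: a_4=8, p_4 = 8*669 + 298 = 5650, q_4 = 8*110 + 49 = 929.
  i=5: a_5=8, p_5 = 8*5650 + 669 = 45869, q_5 = 8*929 + 110 = 7542.
  i=6: a_6=4, p_6 = 4*45869 + 5650 = 189126, q_6 = 4*7542 + 929 = 31097.

6/1, 73/12, 298/49, 669/110, 5650/929, 45869/7542, 189126/31097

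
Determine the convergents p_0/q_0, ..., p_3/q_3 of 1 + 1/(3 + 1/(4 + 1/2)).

1/1, 4/3, 17/13, 38/29

Using the convergent recurrence p_i = a_i*p_{i-1} + p_{i-2}, q_i = a_i*q_{i-1} + q_{i-2} with p_{-2}=0, p_{-1}=1, q_{-2}=1, q_{-1}=0:
  i=0: a_0=1, p_0 = 1*1 + 0 = 1, q_0 = 1*0 + 1 = 1.
  i=1: a_1=3, p_1 = 3*1 + 1 = 4, q_1 = 3*1 + 0 = 3.
  i=2: a_2=4, p_2 = 4*4 + 1 = 17, q_2 = 4*3 + 1 = 13.
  i=3: a_3=2, p_3 = 2*17 + 4 = 38, q_3 = 2*13 + 3 = 29.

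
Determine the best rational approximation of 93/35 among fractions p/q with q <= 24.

61/23

Expand x = 93/35 as a continued fraction with the Euclidean algorithm:
  93 = 2*35 + 23, so a_0 = 2.
  35 = 1*23 + 12, so a_1 = 1.
  23 = 1*12 + 11, so a_2 = 1.
  12 = 1*11 + 1, so a_3 = 1.
  11 = 11*1 + 0, so a_4 = 11.
so x = [2; 1, 1, 1, 11].
Convergents (p_i = a_i*p_{i-1} + p_{i-2}, q_i = a_i*q_{i-1} + q_{i-2} with p_{-2}=0, p_{-1}=1, q_{-2}=1, q_{-1}=0), until the denominator exceeds 24:
  i=0: a_0=2, p_0 = 2*1 + 0 = 2, q_0 = 2*0 + 1 = 1.
  i=1: a_1=1, p_1 = 1*2 + 1 = 3, q_1 = 1*1 + 0 = 1.
  i=2: a_2=1, p_2 = 1*3 + 2 = 5, q_2 = 1*1 + 1 = 2.
  i=3: a_3=1, p_3 = 1*5 + 3 = 8, q_3 = 1*2 + 1 = 3.
  i=4: a_4=11, p_4 = 11*8 + 5 = 93, q_4 = 11*3 + 2 = 35.
q_4 = 35 > 24, so the last convergent with denominator <= 24 is p_3/q_3 = 8/3.
The closest fraction with denominator <= 24 is either p_3/q_3 or the intermediate fraction (k*p_3 + p_2)/(k*q_3 + q_2) with the largest k >= 1 whose denominator stays <= 24; these approach x as k grows, and every other convergent or intermediate fraction in range is farther away.
Largest k: floor((24 - q_2)/q_3) = floor((24 - 2)/3) = 7.
That gives (7*8 + 5)/(7*3 + 2) = 61/23.
Compare the errors: |x - 8/3| = |93*3 - 8*35|/(35*3) = 1/105, and |x - 61/23| = |93*23 - 61*35|/(35*23) = 4/805.
Cross-multiplying, 4*105 = 420 < 805 = 1*805, so 4/805 is smaller: the intermediate fraction 61/23 is closer to x than 8/3.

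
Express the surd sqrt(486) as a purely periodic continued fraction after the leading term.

Write x_i = (sqrt(486) + m_i)/d_i with (m_0, d_0) = (0, 1). a_0 = floor(sqrt(486)) = 22, since 22^2 = 484 <= 486 < 529 = 23^2.
Iterate m_{i+1} = d_i*a_i - m_i, d_{i+1} = (486 - m_{i+1}^2)/d_i, a_{i+1} = floor((a_0 + m_{i+1})/d_{i+1}):
  m_1 = 1*22 - 0 = 22, d_1 = (486 - 22^2)/1 = 2/1 = 2, a_1 = floor((22 + 22)/2) = 22.
  m_2 = 2*22 - 22 = 22, d_2 = (486 - 22^2)/2 = 2/2 = 1, a_2 = floor((22 + 22)/1) = 44.
  m_3 = 1*44 - 22 = 22, d_3 = (486 - 22^2)/1 = 2/1 = 2: (m_3, d_3) = (m_1, d_1) = (22, 2), so from here the quotients repeat a_1, a_2; the period length is 2.
Hence the expansion of sqrt(486) is a_0 = 22 followed by the repeating block 22, 44 (period 2).

[22; (22, 44)]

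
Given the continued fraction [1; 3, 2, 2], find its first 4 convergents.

1/1, 4/3, 9/7, 22/17

Using the convergent recurrence p_i = a_i*p_{i-1} + p_{i-2}, q_i = a_i*q_{i-1} + q_{i-2} with p_{-2}=0, p_{-1}=1, q_{-2}=1, q_{-1}=0:
  i=0: a_0=1, p_0 = 1*1 + 0 = 1, q_0 = 1*0 + 1 = 1.
  i=1: a_1=3, p_1 = 3*1 + 1 = 4, q_1 = 3*1 + 0 = 3.
  i=2: a_2=2, p_2 = 2*4 + 1 = 9, q_2 = 2*3 + 1 = 7.
  i=3: a_3=2, p_3 = 2*9 + 4 = 22, q_3 = 2*7 + 3 = 17.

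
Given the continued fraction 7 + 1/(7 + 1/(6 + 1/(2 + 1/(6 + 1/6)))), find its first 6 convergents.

Using the convergent recurrence p_i = a_i*p_{i-1} + p_{i-2}, q_i = a_i*q_{i-1} + q_{i-2} with p_{-2}=0, p_{-1}=1, q_{-2}=1, q_{-1}=0:
  i=0: a_0=7, p_0 = 7*1 + 0 = 7, q_0 = 7*0 + 1 = 1.
  i=1: a_1=7, p_1 = 7*7 + 1 = 50, q_1 = 7*1 + 0 = 7.
  i=2: a_2=6, p_2 = 6*50 + 7 = 307, q_2 = 6*7 + 1 = 43.
  i=3: a_3=2, p_3 = 2*307 + 50 = 664, q_3 = 2*43 + 7 = 93.
  i=4: a_4=6, p_4 = 6*664 + 307 = 4291, q_4 = 6*93 + 43 = 601.
  i=5: a_5=6, p_5 = 6*4291 + 664 = 26410, q_5 = 6*601 + 93 = 3699.

7/1, 50/7, 307/43, 664/93, 4291/601, 26410/3699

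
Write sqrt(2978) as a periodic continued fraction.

Write x_i = (sqrt(2978) + m_i)/d_i with (m_0, d_0) = (0, 1). a_0 = floor(sqrt(2978)) = 54, since 54^2 = 2916 <= 2978 < 3025 = 55^2.
Iterate m_{i+1} = d_i*a_i - m_i, d_{i+1} = (2978 - m_{i+1}^2)/d_i, a_{i+1} = floor((a_0 + m_{i+1})/d_{i+1}):
  m_1 = 1*54 - 0 = 54, d_1 = (2978 - 54^2)/1 = 62/1 = 62, a_1 = floor((54 + 54)/62) = 1.
  m_2 = 62*1 - 54 = 8, d_2 = (2978 - 8^2)/62 = 2914/62 = 47, a_2 = floor((54 + 8)/47) = 1.
  m_3 = 47*1 - 8 = 39, d_3 = (2978 - 39^2)/47 = 1457/47 = 31, a_3 = floor((54 + 39)/31) = 3.
  m_4 = 31*3 - 39 = 54, d_4 = (2978 - 54^2)/31 = 62/31 = 2, a_4 = floor((54 + 54)/2) = 54.
  m_5 = 2*54 - 54 = 54, d_5 = (2978 - 54^2)/2 = 62/2 = 31, a_5 = floor((54 + 54)/31) = 3.
  m_6 = 31*3 - 54 = 39, d_6 = (2978 - 39^2)/31 = 1457/31 = 47, a_6 = floor((54 + 39)/47) = 1.
  m_7 = 47*1 - 39 = 8, d_7 = (2978 - 8^2)/47 = 2914/47 = 62, a_7 = floor((54 + 8)/62) = 1.
  m_8 = 62*1 - 8 = 54, d_8 = (2978 - 54^2)/62 = 62/62 = 1, a_8 = floor((54 + 54)/1) = 108.
  m_9 = 1*108 - 54 = 54, d_9 = (2978 - 54^2)/1 = 62/1 = 62: (m_9, d_9) = (m_1, d_1) = (54, 62), so from here the quotients repeat a_1, ..., a_8; the period length is 8.
Hence the expansion of sqrt(2978) is a_0 = 54 followed by the repeating block 1, 1, 3, 54, 3, 1, 1, 108 (period 8).

[54; (1, 1, 3, 54, 3, 1, 1, 108)]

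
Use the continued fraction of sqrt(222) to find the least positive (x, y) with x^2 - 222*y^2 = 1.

(x, y) = (149, 10)

First expand sqrt(222) as a continued fraction. With x_i = (sqrt(222) + m_i)/d_i and (m_0, d_0) = (0, 1): a_0 = floor(sqrt(222)) = 14, since 14^2 = 196 <= 222 < 225 = 15^2.
Iterate m_{i+1} = d_i*a_i - m_i, d_{i+1} = (222 - m_{i+1}^2)/d_i, a_{i+1} = floor((a_0 + m_{i+1})/d_{i+1}):
  m_1 = 1*14 - 0 = 14, d_1 = (222 - 14^2)/1 = 26/1 = 26, a_1 = floor((14 + 14)/26) = 1.
  m_2 = 26*1 - 14 = 12, d_2 = (222 - 12^2)/26 = 78/26 = 3, a_2 = floor((14 + 12)/3) = 8.
  m_3 = 3*8 - 12 = 12, d_3 = (222 - 12^2)/3 = 78/3 = 26, a_3 = floor((14 + 12)/26) = 1.
  m_4 = 26*1 - 12 = 14, d_4 = (222 - 14^2)/26 = 26/26 = 1, a_4 = floor((14 + 14)/1) = 28.
  m_5 = 1*28 - 14 = 14, d_5 = (222 - 14^2)/1 = 26/1 = 26: (m_5, d_5) = (m_1, d_1) = (14, 26), so from here the quotients repeat a_1, ..., a_4; the period length is 4.
So sqrt(222) = [14; (1, 8, 1, 28)] with period length k = 4.
k is even, so the fundamental solution of x^2 - 222y^2 = 1 is (p_{k-1}, q_{k-1}) = (p_3, q_3); compute convergents through index 3.
Convergents (p_i = a_i*p_{i-1} + p_{i-2}, q_i = a_i*q_{i-1} + q_{i-2} with p_{-2}=0, p_{-1}=1, q_{-2}=1, q_{-1}=0):
  i=0: a_0=14, p_0 = 14*1 + 0 = 14, q_0 = 14*0 + 1 = 1.
  i=1: a_1=1, p_1 = 1*14 + 1 = 15, q_1 = 1*1 + 0 = 1.
  i=2: a_2=8, p_2 = 8*15 + 14 = 134, q_2 = 8*1 + 1 = 9.
  i=3: a_3=1, p_3 = 1*134 + 15 = 149, q_3 = 1*9 + 1 = 10.
Check: 149^2 - 222*10^2 = 22201 - 22200 = 1, so (x, y) = (149, 10) solves the equation, and by the theorem it is the least positive solution.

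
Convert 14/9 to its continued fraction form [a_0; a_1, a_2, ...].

Run the Euclidean algorithm on 14 and 9; the successive quotients are the partial quotients a_0, a_1, ... (each step inverts the fractional part left over by the previous one):
  14 = 1*9 + 5, so a_0 = 1.
  9 = 1*5 + 4, so a_1 = 1.
  5 = 1*4 + 1, so a_2 = 1.
  4 = 4*1 + 0, so a_3 = 4.
The remainder reaches 0 after 4 divisions, so the expansion has 4 partial quotients, read off in order.

[1; 1, 1, 4]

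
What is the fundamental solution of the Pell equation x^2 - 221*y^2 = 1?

(x, y) = (1665, 112)

First expand sqrt(221) as a continued fraction. With x_i = (sqrt(221) + m_i)/d_i and (m_0, d_0) = (0, 1): a_0 = floor(sqrt(221)) = 14, since 14^2 = 196 <= 221 < 225 = 15^2.
Iterate m_{i+1} = d_i*a_i - m_i, d_{i+1} = (221 - m_{i+1}^2)/d_i, a_{i+1} = floor((a_0 + m_{i+1})/d_{i+1}):
  m_1 = 1*14 - 0 = 14, d_1 = (221 - 14^2)/1 = 25/1 = 25, a_1 = floor((14 + 14)/25) = 1.
  m_2 = 25*1 - 14 = 11, d_2 = (221 - 11^2)/25 = 100/25 = 4, a_2 = floor((14 + 11)/4) = 6.
  m_3 = 4*6 - 11 = 13, d_3 = (221 - 13^2)/4 = 52/4 = 13, a_3 = floor((14 + 13)/13) = 2.
  m_4 = 13*2 - 13 = 13, d_4 = (221 - 13^2)/13 = 52/13 = 4, a_4 = floor((14 + 13)/4) = 6.
  m_5 = 4*6 - 13 = 11, d_5 = (221 - 11^2)/4 = 100/4 = 25, a_5 = floor((14 + 11)/25) = 1.
  m_6 = 25*1 - 11 = 14, d_6 = (221 - 14^2)/25 = 25/25 = 1, a_6 = floor((14 + 14)/1) = 28.
  m_7 = 1*28 - 14 = 14, d_7 = (221 - 14^2)/1 = 25/1 = 25: (m_7, d_7) = (m_1, d_1) = (14, 25), so from here the quotients repeat a_1, ..., a_6; the period length is 6.
So sqrt(221) = [14; (1, 6, 2, 6, 1, 28)] with period length k = 6.
k is even, so the fundamental solution of x^2 - 221y^2 = 1 is (p_{k-1}, q_{k-1}) = (p_5, q_5); compute convergents through index 5.
Convergents (p_i = a_i*p_{i-1} + p_{i-2}, q_i = a_i*q_{i-1} + q_{i-2} with p_{-2}=0, p_{-1}=1, q_{-2}=1, q_{-1}=0):
  i=0: a_0=14, p_0 = 14*1 + 0 = 14, q_0 = 14*0 + 1 = 1.
  i=1: a_1=1, p_1 = 1*14 + 1 = 15, q_1 = 1*1 + 0 = 1.
  i=2: a_2=6, p_2 = 6*15 + 14 = 104, q_2 = 6*1 + 1 = 7.
  i=3: a_3=2, p_3 = 2*104 + 15 = 223, q_3 = 2*7 + 1 = 15.
  i=4: a_4=6, p_4 = 6*223 + 104 = 1442, q_4 = 6*15 + 7 = 97.
  i=5: a_5=1, p_5 = 1*1442 + 223 = 1665, q_5 = 1*97 + 15 = 112.
Check: 1665^2 - 221*112^2 = 2772225 - 2772224 = 1, so (x, y) = (1665, 112) solves the equation, and by the theorem it is the least positive solution.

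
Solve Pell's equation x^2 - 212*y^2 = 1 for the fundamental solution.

(x, y) = (66249, 4550)

First expand sqrt(212) as a continued fraction. With x_i = (sqrt(212) + m_i)/d_i and (m_0, d_0) = (0, 1): a_0 = floor(sqrt(212)) = 14, since 14^2 = 196 <= 212 < 225 = 15^2.
Iterate m_{i+1} = d_i*a_i - m_i, d_{i+1} = (212 - m_{i+1}^2)/d_i, a_{i+1} = floor((a_0 + m_{i+1})/d_{i+1}):
  m_1 = 1*14 - 0 = 14, d_1 = (212 - 14^2)/1 = 16/1 = 16, a_1 = floor((14 + 14)/16) = 1.
  m_2 = 16*1 - 14 = 2, d_2 = (212 - 2^2)/16 = 208/16 = 13, a_2 = floor((14 + 2)/13) = 1.
  m_3 = 13*1 - 2 = 11, d_3 = (212 - 11^2)/13 = 91/13 = 7, a_3 = floor((14 + 11)/7) = 3.
  m_4 = 7*3 - 11 = 10, d_4 = (212 - 10^2)/7 = 112/7 = 16, a_4 = floor((14 + 10)/16) = 1.
  m_5 = 16*1 - 10 = 6, d_5 = (212 - 6^2)/16 = 176/16 = 11, a_5 = floor((14 + 6)/11) = 1.
  m_6 = 11*1 - 6 = 5, d_6 = (212 - 5^2)/11 = 187/11 = 17, a_6 = floor((14 + 5)/17) = 1.
  m_7 = 17*1 - 5 = 12, d_7 = (212 - 12^2)/17 = 68/17 = 4, a_7 = floor((14 + 12)/4) = 6.
  m_8 = 4*6 - 12 = 12, d_8 = (212 - 12^2)/4 = 68/4 = 17, a_8 = floor((14 + 12)/17) = 1.
  m_9 = 17*1 - 12 = 5, d_9 = (212 - 5^2)/17 = 187/17 = 11, a_9 = floor((14 + 5)/11) = 1.
  m_10 = 11*1 - 5 = 6, d_10 = (212 - 6^2)/11 = 176/11 = 16, a_10 = floor((14 + 6)/16) = 1.
  m_11 = 16*1 - 6 = 10, d_11 = (212 - 10^2)/16 = 112/16 = 7, a_11 = floor((14 + 10)/7) = 3.
  m_12 = 7*3 - 10 = 11, d_12 = (212 - 11^2)/7 = 91/7 = 13, a_12 = floor((14 + 11)/13) = 1.
  m_13 = 13*1 - 11 = 2, d_13 = (212 - 2^2)/13 = 208/13 = 16, a_13 = floor((14 + 2)/16) = 1.
  m_14 = 16*1 - 2 = 14, d_14 = (212 - 14^2)/16 = 16/16 = 1, a_14 = floor((14 + 14)/1) = 28.
  m_15 = 1*28 - 14 = 14, d_15 = (212 - 14^2)/1 = 16/1 = 16: (m_15, d_15) = (m_1, d_1) = (14, 16), so from here the quotients repeat a_1, ..., a_14; the period length is 14.
So sqrt(212) = [14; (1, 1, 3, 1, 1, 1, 6, 1, 1, 1, 3, 1, 1, 28)] with period length k = 14.
k is even, so the fundamental solution of x^2 - 212y^2 = 1 is (p_{k-1}, q_{k-1}) = (p_13, q_13); compute convergents through index 13.
Convergents (p_i = a_i*p_{i-1} + p_{i-2}, q_i = a_i*q_{i-1} + q_{i-2} with p_{-2}=0, p_{-1}=1, q_{-2}=1, q_{-1}=0):
  i=0: a_0=14, p_0 = 14*1 + 0 = 14, q_0 = 14*0 + 1 = 1.
  i=1: a_1=1, p_1 = 1*14 + 1 = 15, q_1 = 1*1 + 0 = 1.
  i=2: a_2=1, p_2 = 1*15 + 14 = 29, q_2 = 1*1 + 1 = 2.
  i=3: a_3=3, p_3 = 3*29 + 15 = 102, q_3 = 3*2 + 1 = 7.
  i=4: a_4=1, p_4 = 1*102 + 29 = 131, q_4 = 1*7 + 2 = 9.
  i=5: a_5=1, p_5 = 1*131 + 102 = 233, q_5 = 1*9 + 7 = 16.
  i=6: a_6=1, p_6 = 1*233 + 131 = 364, q_6 = 1*16 + 9 = 25.
  i=7: a_7=6, p_7 = 6*364 + 233 = 2417, q_7 = 6*25 + 16 = 166.
  i=8: a_8=1, p_8 = 1*2417 + 364 = 2781, q_8 = 1*166 + 25 = 191.
  i=9: a_9=1, p_9 = 1*2781 + 2417 = 5198, q_9 = 1*191 + 166 = 357.
  i=10: a_10=1, p_10 = 1*5198 + 2781 = 7979, q_10 = 1*357 + 191 = 548.
  i=11: a_11=3, p_11 = 3*7979 + 5198 = 29135, q_11 = 3*548 + 357 = 2001.
  i=12: a_12=1, p_12 = 1*29135 + 7979 = 37114, q_12 = 1*2001 + 548 = 2549.
  i=13: a_13=1, p_13 = 1*37114 + 29135 = 66249, q_13 = 1*2549 + 2001 = 4550.
Check: 66249^2 - 212*4550^2 = 4388930001 - 4388930000 = 1, so (x, y) = (66249, 4550) solves the equation, and by the theorem it is the least positive solution.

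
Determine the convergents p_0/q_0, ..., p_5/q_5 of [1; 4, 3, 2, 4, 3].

Using the convergent recurrence p_i = a_i*p_{i-1} + p_{i-2}, q_i = a_i*q_{i-1} + q_{i-2} with p_{-2}=0, p_{-1}=1, q_{-2}=1, q_{-1}=0:
  i=0: a_0=1, p_0 = 1*1 + 0 = 1, q_0 = 1*0 + 1 = 1.
  i=1: a_1=4, p_1 = 4*1 + 1 = 5, q_1 = 4*1 + 0 = 4.
  i=2: a_2=3, p_2 = 3*5 + 1 = 16, q_2 = 3*4 + 1 = 13.
  i=3: a_3=2, p_3 = 2*16 + 5 = 37, q_3 = 2*13 + 4 = 30.
  i=4: a_4=4, p_4 = 4*37 + 16 = 164, q_4 = 4*30 + 13 = 133.
  i=5: a_5=3, p_5 = 3*164 + 37 = 529, q_5 = 3*133 + 30 = 429.

1/1, 5/4, 16/13, 37/30, 164/133, 529/429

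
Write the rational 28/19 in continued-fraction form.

Run the Euclidean algorithm on 28 and 19; the successive quotients are the partial quotients a_0, a_1, ... (each step inverts the fractional part left over by the previous one):
  28 = 1*19 + 9, so a_0 = 1.
  19 = 2*9 + 1, so a_1 = 2.
  9 = 9*1 + 0, so a_2 = 9.
The remainder reaches 0 after 3 divisions, so the expansion has 3 partial quotients, read off in order.

[1; 2, 9]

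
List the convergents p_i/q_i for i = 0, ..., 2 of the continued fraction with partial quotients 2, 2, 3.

Using the convergent recurrence p_i = a_i*p_{i-1} + p_{i-2}, q_i = a_i*q_{i-1} + q_{i-2} with p_{-2}=0, p_{-1}=1, q_{-2}=1, q_{-1}=0:
  i=0: a_0=2, p_0 = 2*1 + 0 = 2, q_0 = 2*0 + 1 = 1.
  i=1: a_1=2, p_1 = 2*2 + 1 = 5, q_1 = 2*1 + 0 = 2.
  i=2: a_2=3, p_2 = 3*5 + 2 = 17, q_2 = 3*2 + 1 = 7.

2/1, 5/2, 17/7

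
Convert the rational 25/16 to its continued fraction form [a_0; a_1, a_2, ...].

[1; 1, 1, 3, 2]

Run the Euclidean algorithm on 25 and 16; the successive quotients are the partial quotients a_0, a_1, ... (each step inverts the fractional part left over by the previous one):
  25 = 1*16 + 9, so a_0 = 1.
  16 = 1*9 + 7, so a_1 = 1.
  9 = 1*7 + 2, so a_2 = 1.
  7 = 3*2 + 1, so a_3 = 3.
  2 = 2*1 + 0, so a_4 = 2.
The remainder reaches 0 after 5 divisions, so the expansion has 5 partial quotients, read off in order.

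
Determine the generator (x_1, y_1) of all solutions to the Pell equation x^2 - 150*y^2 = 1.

First expand sqrt(150) as a continued fraction. With x_i = (sqrt(150) + m_i)/d_i and (m_0, d_0) = (0, 1): a_0 = floor(sqrt(150)) = 12, since 12^2 = 144 <= 150 < 169 = 13^2.
Iterate m_{i+1} = d_i*a_i - m_i, d_{i+1} = (150 - m_{i+1}^2)/d_i, a_{i+1} = floor((a_0 + m_{i+1})/d_{i+1}):
  m_1 = 1*12 - 0 = 12, d_1 = (150 - 12^2)/1 = 6/1 = 6, a_1 = floor((12 + 12)/6) = 4.
  m_2 = 6*4 - 12 = 12, d_2 = (150 - 12^2)/6 = 6/6 = 1, a_2 = floor((12 + 12)/1) = 24.
  m_3 = 1*24 - 12 = 12, d_3 = (150 - 12^2)/1 = 6/1 = 6: (m_3, d_3) = (m_1, d_1) = (12, 6), so from here the quotients repeat a_1, a_2; the period length is 2.
So sqrt(150) = [12; (4, 24)] with period length k = 2.
k is even, so the fundamental solution of x^2 - 150y^2 = 1 is (p_{k-1}, q_{k-1}) = (p_1, q_1); compute convergents through index 1.
Convergents (p_i = a_i*p_{i-1} + p_{i-2}, q_i = a_i*q_{i-1} + q_{i-2} with p_{-2}=0, p_{-1}=1, q_{-2}=1, q_{-1}=0):
  i=0: a_0=12, p_0 = 12*1 + 0 = 12, q_0 = 12*0 + 1 = 1.
  i=1: a_1=4, p_1 = 4*12 + 1 = 49, q_1 = 4*1 + 0 = 4.
Check: 49^2 - 150*4^2 = 2401 - 2400 = 1, so (x, y) = (49, 4) solves the equation, and by the theorem it is the least positive solution.

(x, y) = (49, 4)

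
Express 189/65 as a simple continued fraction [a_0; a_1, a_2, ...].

[2; 1, 9, 1, 5]

Run the Euclidean algorithm on 189 and 65; the successive quotients are the partial quotients a_0, a_1, ... (each step inverts the fractional part left over by the previous one):
  189 = 2*65 + 59, so a_0 = 2.
  65 = 1*59 + 6, so a_1 = 1.
  59 = 9*6 + 5, so a_2 = 9.
  6 = 1*5 + 1, so a_3 = 1.
  5 = 5*1 + 0, so a_4 = 5.
The remainder reaches 0 after 5 divisions, so the expansion has 5 partial quotients, read off in order.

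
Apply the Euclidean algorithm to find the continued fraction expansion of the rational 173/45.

Run the Euclidean algorithm on 173 and 45; the successive quotients are the partial quotients a_0, a_1, ... (each step inverts the fractional part left over by the previous one):
  173 = 3*45 + 38, so a_0 = 3.
  45 = 1*38 + 7, so a_1 = 1.
  38 = 5*7 + 3, so a_2 = 5.
  7 = 2*3 + 1, so a_3 = 2.
  3 = 3*1 + 0, so a_4 = 3.
The remainder reaches 0 after 5 divisions, so the expansion has 5 partial quotients, read off in order.

[3; 1, 5, 2, 3]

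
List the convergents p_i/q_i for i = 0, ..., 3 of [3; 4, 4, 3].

Using the convergent recurrence p_i = a_i*p_{i-1} + p_{i-2}, q_i = a_i*q_{i-1} + q_{i-2} with p_{-2}=0, p_{-1}=1, q_{-2}=1, q_{-1}=0:
  i=0: a_0=3, p_0 = 3*1 + 0 = 3, q_0 = 3*0 + 1 = 1.
  i=1: a_1=4, p_1 = 4*3 + 1 = 13, q_1 = 4*1 + 0 = 4.
  i=2: a_2=4, p_2 = 4*13 + 3 = 55, q_2 = 4*4 + 1 = 17.
  i=3: a_3=3, p_3 = 3*55 + 13 = 178, q_3 = 3*17 + 4 = 55.

3/1, 13/4, 55/17, 178/55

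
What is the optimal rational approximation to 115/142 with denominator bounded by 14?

9/11

Expand x = 115/142 as a continued fraction with the Euclidean algorithm:
  115 = 0*142 + 115, so a_0 = 0.
  142 = 1*115 + 27, so a_1 = 1.
  115 = 4*27 + 7, so a_2 = 4.
  27 = 3*7 + 6, so a_3 = 3.
  7 = 1*6 + 1, so a_4 = 1.
  6 = 6*1 + 0, so a_5 = 6.
so x = [0; 1, 4, 3, 1, 6].
Convergents (p_i = a_i*p_{i-1} + p_{i-2}, q_i = a_i*q_{i-1} + q_{i-2} with p_{-2}=0, p_{-1}=1, q_{-2}=1, q_{-1}=0), until the denominator exceeds 14:
  i=0: a_0=0, p_0 = 0*1 + 0 = 0, q_0 = 0*0 + 1 = 1.
  i=1: a_1=1, p_1 = 1*0 + 1 = 1, q_1 = 1*1 + 0 = 1.
  i=2: a_2=4, p_2 = 4*1 + 0 = 4, q_2 = 4*1 + 1 = 5.
  i=3: a_3=3, p_3 = 3*4 + 1 = 13, q_3 = 3*5 + 1 = 16.
q_3 = 16 > 14, so the last convergent with denominator <= 14 is p_2/q_2 = 4/5.
The closest fraction with denominator <= 14 is either p_2/q_2 or the intermediate fraction (k*p_2 + p_1)/(k*q_2 + q_1) with the largest k >= 1 whose denominator stays <= 14; these approach x as k grows, and every other convergent or intermediate fraction in range is farther away.
Largest k: floor((14 - q_1)/q_2) = floor((14 - 1)/5) = 2.
That gives (2*4 + 1)/(2*5 + 1) = 9/11.
Compare the errors: |x - 4/5| = |115*5 - 4*142|/(142*5) = 7/710, and |x - 9/11| = |115*11 - 9*142|/(142*11) = 13/1562.
Cross-multiplying, 13*710 = 9230 < 10934 = 7*1562, so 13/1562 is smaller: the intermediate fraction 9/11 is closer to x than 4/5.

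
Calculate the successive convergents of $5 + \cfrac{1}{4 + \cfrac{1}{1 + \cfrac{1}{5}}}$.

5/1, 21/4, 26/5, 151/29

Using the convergent recurrence p_i = a_i*p_{i-1} + p_{i-2}, q_i = a_i*q_{i-1} + q_{i-2} with p_{-2}=0, p_{-1}=1, q_{-2}=1, q_{-1}=0:
  i=0: a_0=5, p_0 = 5*1 + 0 = 5, q_0 = 5*0 + 1 = 1.
  i=1: a_1=4, p_1 = 4*5 + 1 = 21, q_1 = 4*1 + 0 = 4.
  i=2: a_2=1, p_2 = 1*21 + 5 = 26, q_2 = 1*4 + 1 = 5.
  i=3: a_3=5, p_3 = 5*26 + 21 = 151, q_3 = 5*5 + 4 = 29.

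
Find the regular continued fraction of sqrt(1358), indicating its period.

Write x_i = (sqrt(1358) + m_i)/d_i with (m_0, d_0) = (0, 1). a_0 = floor(sqrt(1358)) = 36, since 36^2 = 1296 <= 1358 < 1369 = 37^2.
Iterate m_{i+1} = d_i*a_i - m_i, d_{i+1} = (1358 - m_{i+1}^2)/d_i, a_{i+1} = floor((a_0 + m_{i+1})/d_{i+1}):
  m_1 = 1*36 - 0 = 36, d_1 = (1358 - 36^2)/1 = 62/1 = 62, a_1 = floor((36 + 36)/62) = 1.
  m_2 = 62*1 - 36 = 26, d_2 = (1358 - 26^2)/62 = 682/62 = 11, a_2 = floor((36 + 26)/11) = 5.
  m_3 = 11*5 - 26 = 29, d_3 = (1358 - 29^2)/11 = 517/11 = 47, a_3 = floor((36 + 29)/47) = 1.
  m_4 = 47*1 - 29 = 18, d_4 = (1358 - 18^2)/47 = 1034/47 = 22, a_4 = floor((36 + 18)/22) = 2.
  m_5 = 22*2 - 18 = 26, d_5 = (1358 - 26^2)/22 = 682/22 = 31, a_5 = floor((36 + 26)/31) = 2.
  m_6 = 31*2 - 26 = 36, d_6 = (1358 - 36^2)/31 = 62/31 = 2, a_6 = floor((36 + 36)/2) = 36.
  m_7 = 2*36 - 36 = 36, d_7 = (1358 - 36^2)/2 = 62/2 = 31, a_7 = floor((36 + 36)/31) = 2.
  m_8 = 31*2 - 36 = 26, d_8 = (1358 - 26^2)/31 = 682/31 = 22, a_8 = floor((36 + 26)/22) = 2.
  m_9 = 22*2 - 26 = 18, d_9 = (1358 - 18^2)/22 = 1034/22 = 47, a_9 = floor((36 + 18)/47) = 1.
  m_10 = 47*1 - 18 = 29, d_10 = (1358 - 29^2)/47 = 517/47 = 11, a_10 = floor((36 + 29)/11) = 5.
  m_11 = 11*5 - 29 = 26, d_11 = (1358 - 26^2)/11 = 682/11 = 62, a_11 = floor((36 + 26)/62) = 1.
  m_12 = 62*1 - 26 = 36, d_12 = (1358 - 36^2)/62 = 62/62 = 1, a_12 = floor((36 + 36)/1) = 72.
  m_13 = 1*72 - 36 = 36, d_13 = (1358 - 36^2)/1 = 62/1 = 62: (m_13, d_13) = (m_1, d_1) = (36, 62), so from here the quotients repeat a_1, ..., a_12; the period length is 12.
Hence the expansion of sqrt(1358) is a_0 = 36 followed by the repeating block 1, 5, 1, 2, 2, 36, 2, 2, 1, 5, 1, 72 (period 12).

[36; (1, 5, 1, 2, 2, 36, 2, 2, 1, 5, 1, 72)]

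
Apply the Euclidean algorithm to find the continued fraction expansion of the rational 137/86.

[1; 1, 1, 2, 5, 3]

Run the Euclidean algorithm on 137 and 86; the successive quotients are the partial quotients a_0, a_1, ... (each step inverts the fractional part left over by the previous one):
  137 = 1*86 + 51, so a_0 = 1.
  86 = 1*51 + 35, so a_1 = 1.
  51 = 1*35 + 16, so a_2 = 1.
  35 = 2*16 + 3, so a_3 = 2.
  16 = 5*3 + 1, so a_4 = 5.
  3 = 3*1 + 0, so a_5 = 3.
The remainder reaches 0 after 6 divisions, so the expansion has 6 partial quotients, read off in order.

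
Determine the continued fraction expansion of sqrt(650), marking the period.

Write x_i = (sqrt(650) + m_i)/d_i with (m_0, d_0) = (0, 1). a_0 = floor(sqrt(650)) = 25, since 25^2 = 625 <= 650 < 676 = 26^2.
Iterate m_{i+1} = d_i*a_i - m_i, d_{i+1} = (650 - m_{i+1}^2)/d_i, a_{i+1} = floor((a_0 + m_{i+1})/d_{i+1}):
  m_1 = 1*25 - 0 = 25, d_1 = (650 - 25^2)/1 = 25/1 = 25, a_1 = floor((25 + 25)/25) = 2.
  m_2 = 25*2 - 25 = 25, d_2 = (650 - 25^2)/25 = 25/25 = 1, a_2 = floor((25 + 25)/1) = 50.
  m_3 = 1*50 - 25 = 25, d_3 = (650 - 25^2)/1 = 25/1 = 25: (m_3, d_3) = (m_1, d_1) = (25, 25), so from here the quotients repeat a_1, a_2; the period length is 2.
Hence the expansion of sqrt(650) is a_0 = 25 followed by the repeating block 2, 50 (period 2).

[25; (2, 50)]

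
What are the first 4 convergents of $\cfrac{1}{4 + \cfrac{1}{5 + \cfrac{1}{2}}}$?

0/1, 1/4, 5/21, 11/46

Using the convergent recurrence p_i = a_i*p_{i-1} + p_{i-2}, q_i = a_i*q_{i-1} + q_{i-2} with p_{-2}=0, p_{-1}=1, q_{-2}=1, q_{-1}=0:
  i=0: a_0=0, p_0 = 0*1 + 0 = 0, q_0 = 0*0 + 1 = 1.
  i=1: a_1=4, p_1 = 4*0 + 1 = 1, q_1 = 4*1 + 0 = 4.
  i=2: a_2=5, p_2 = 5*1 + 0 = 5, q_2 = 5*4 + 1 = 21.
  i=3: a_3=2, p_3 = 2*5 + 1 = 11, q_3 = 2*21 + 4 = 46.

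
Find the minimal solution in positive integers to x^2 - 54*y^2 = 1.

(x, y) = (485, 66)

First expand sqrt(54) as a continued fraction. With x_i = (sqrt(54) + m_i)/d_i and (m_0, d_0) = (0, 1): a_0 = floor(sqrt(54)) = 7, since 7^2 = 49 <= 54 < 64 = 8^2.
Iterate m_{i+1} = d_i*a_i - m_i, d_{i+1} = (54 - m_{i+1}^2)/d_i, a_{i+1} = floor((a_0 + m_{i+1})/d_{i+1}):
  m_1 = 1*7 - 0 = 7, d_1 = (54 - 7^2)/1 = 5/1 = 5, a_1 = floor((7 + 7)/5) = 2.
  m_2 = 5*2 - 7 = 3, d_2 = (54 - 3^2)/5 = 45/5 = 9, a_2 = floor((7 + 3)/9) = 1.
  m_3 = 9*1 - 3 = 6, d_3 = (54 - 6^2)/9 = 18/9 = 2, a_3 = floor((7 + 6)/2) = 6.
  m_4 = 2*6 - 6 = 6, d_4 = (54 - 6^2)/2 = 18/2 = 9, a_4 = floor((7 + 6)/9) = 1.
  m_5 = 9*1 - 6 = 3, d_5 = (54 - 3^2)/9 = 45/9 = 5, a_5 = floor((7 + 3)/5) = 2.
  m_6 = 5*2 - 3 = 7, d_6 = (54 - 7^2)/5 = 5/5 = 1, a_6 = floor((7 + 7)/1) = 14.
  m_7 = 1*14 - 7 = 7, d_7 = (54 - 7^2)/1 = 5/1 = 5: (m_7, d_7) = (m_1, d_1) = (7, 5), so from here the quotients repeat a_1, ..., a_6; the period length is 6.
So sqrt(54) = [7; (2, 1, 6, 1, 2, 14)] with period length k = 6.
k is even, so the fundamental solution of x^2 - 54y^2 = 1 is (p_{k-1}, q_{k-1}) = (p_5, q_5); compute convergents through index 5.
Convergents (p_i = a_i*p_{i-1} + p_{i-2}, q_i = a_i*q_{i-1} + q_{i-2} with p_{-2}=0, p_{-1}=1, q_{-2}=1, q_{-1}=0):
  i=0: a_0=7, p_0 = 7*1 + 0 = 7, q_0 = 7*0 + 1 = 1.
  i=1: a_1=2, p_1 = 2*7 + 1 = 15, q_1 = 2*1 + 0 = 2.
  i=2: a_2=1, p_2 = 1*15 + 7 = 22, q_2 = 1*2 + 1 = 3.
  i=3: a_3=6, p_3 = 6*22 + 15 = 147, q_3 = 6*3 + 2 = 20.
  i=4: a_4=1, p_4 = 1*147 + 22 = 169, q_4 = 1*20 + 3 = 23.
  i=5: a_5=2, p_5 = 2*169 + 147 = 485, q_5 = 2*23 + 20 = 66.
Check: 485^2 - 54*66^2 = 235225 - 235224 = 1, so (x, y) = (485, 66) solves the equation, and by the theorem it is the least positive solution.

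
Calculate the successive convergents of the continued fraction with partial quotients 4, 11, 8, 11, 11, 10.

Using the convergent recurrence p_i = a_i*p_{i-1} + p_{i-2}, q_i = a_i*q_{i-1} + q_{i-2} with p_{-2}=0, p_{-1}=1, q_{-2}=1, q_{-1}=0:
  i=0: a_0=4, p_0 = 4*1 + 0 = 4, q_0 = 4*0 + 1 = 1.
  i=1: a_1=11, p_1 = 11*4 + 1 = 45, q_1 = 11*1 + 0 = 11.
  i=2: a_2=8, p_2 = 8*45 + 4 = 364, q_2 = 8*11 + 1 = 89.
  i=3: a_3=11, p_3 = 11*364 + 45 = 4049, q_3 = 11*89 + 11 = 990.
  i=4: a_4=11, p_4 = 11*4049 + 364 = 44903, q_4 = 11*990 + 89 = 10979.
  i=5: a_5=10, p_5 = 10*44903 + 4049 = 453079, q_5 = 10*10979 + 990 = 110780.

4/1, 45/11, 364/89, 4049/990, 44903/10979, 453079/110780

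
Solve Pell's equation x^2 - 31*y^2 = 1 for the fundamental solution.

(x, y) = (1520, 273)

First expand sqrt(31) as a continued fraction. With x_i = (sqrt(31) + m_i)/d_i and (m_0, d_0) = (0, 1): a_0 = floor(sqrt(31)) = 5, since 5^2 = 25 <= 31 < 36 = 6^2.
Iterate m_{i+1} = d_i*a_i - m_i, d_{i+1} = (31 - m_{i+1}^2)/d_i, a_{i+1} = floor((a_0 + m_{i+1})/d_{i+1}):
  m_1 = 1*5 - 0 = 5, d_1 = (31 - 5^2)/1 = 6/1 = 6, a_1 = floor((5 + 5)/6) = 1.
  m_2 = 6*1 - 5 = 1, d_2 = (31 - 1^2)/6 = 30/6 = 5, a_2 = floor((5 + 1)/5) = 1.
  m_3 = 5*1 - 1 = 4, d_3 = (31 - 4^2)/5 = 15/5 = 3, a_3 = floor((5 + 4)/3) = 3.
  m_4 = 3*3 - 4 = 5, d_4 = (31 - 5^2)/3 = 6/3 = 2, a_4 = floor((5 + 5)/2) = 5.
  m_5 = 2*5 - 5 = 5, d_5 = (31 - 5^2)/2 = 6/2 = 3, a_5 = floor((5 + 5)/3) = 3.
  m_6 = 3*3 - 5 = 4, d_6 = (31 - 4^2)/3 = 15/3 = 5, a_6 = floor((5 + 4)/5) = 1.
  m_7 = 5*1 - 4 = 1, d_7 = (31 - 1^2)/5 = 30/5 = 6, a_7 = floor((5 + 1)/6) = 1.
  m_8 = 6*1 - 1 = 5, d_8 = (31 - 5^2)/6 = 6/6 = 1, a_8 = floor((5 + 5)/1) = 10.
  m_9 = 1*10 - 5 = 5, d_9 = (31 - 5^2)/1 = 6/1 = 6: (m_9, d_9) = (m_1, d_1) = (5, 6), so from here the quotients repeat a_1, ..., a_8; the period length is 8.
So sqrt(31) = [5; (1, 1, 3, 5, 3, 1, 1, 10)] with period length k = 8.
k is even, so the fundamental solution of x^2 - 31y^2 = 1 is (p_{k-1}, q_{k-1}) = (p_7, q_7); compute convergents through index 7.
Convergents (p_i = a_i*p_{i-1} + p_{i-2}, q_i = a_i*q_{i-1} + q_{i-2} with p_{-2}=0, p_{-1}=1, q_{-2}=1, q_{-1}=0):
  i=0: a_0=5, p_0 = 5*1 + 0 = 5, q_0 = 5*0 + 1 = 1.
  i=1: a_1=1, p_1 = 1*5 + 1 = 6, q_1 = 1*1 + 0 = 1.
  i=2: a_2=1, p_2 = 1*6 + 5 = 11, q_2 = 1*1 + 1 = 2.
  i=3: a_3=3, p_3 = 3*11 + 6 = 39, q_3 = 3*2 + 1 = 7.
  i=4: a_4=5, p_4 = 5*39 + 11 = 206, q_4 = 5*7 + 2 = 37.
  i=5: a_5=3, p_5 = 3*206 + 39 = 657, q_5 = 3*37 + 7 = 118.
  i=6: a_6=1, p_6 = 1*657 + 206 = 863, q_6 = 1*118 + 37 = 155.
  i=7: a_7=1, p_7 = 1*863 + 657 = 1520, q_7 = 1*155 + 118 = 273.
Check: 1520^2 - 31*273^2 = 2310400 - 2310399 = 1, so (x, y) = (1520, 273) solves the equation, and by the theorem it is the least positive solution.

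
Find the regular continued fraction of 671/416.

Run the Euclidean algorithm on 671 and 416; the successive quotients are the partial quotients a_0, a_1, ... (each step inverts the fractional part left over by the previous one):
  671 = 1*416 + 255, so a_0 = 1.
  416 = 1*255 + 161, so a_1 = 1.
  255 = 1*161 + 94, so a_2 = 1.
  161 = 1*94 + 67, so a_3 = 1.
  94 = 1*67 + 27, so a_4 = 1.
  67 = 2*27 + 13, so a_5 = 2.
  27 = 2*13 + 1, so a_6 = 2.
  13 = 13*1 + 0, so a_7 = 13.
The remainder reaches 0 after 8 divisions, so the expansion has 8 partial quotients, read off in order.

[1; 1, 1, 1, 1, 2, 2, 13]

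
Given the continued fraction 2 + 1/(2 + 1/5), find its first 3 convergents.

2/1, 5/2, 27/11

Using the convergent recurrence p_i = a_i*p_{i-1} + p_{i-2}, q_i = a_i*q_{i-1} + q_{i-2} with p_{-2}=0, p_{-1}=1, q_{-2}=1, q_{-1}=0:
  i=0: a_0=2, p_0 = 2*1 + 0 = 2, q_0 = 2*0 + 1 = 1.
  i=1: a_1=2, p_1 = 2*2 + 1 = 5, q_1 = 2*1 + 0 = 2.
  i=2: a_2=5, p_2 = 5*5 + 2 = 27, q_2 = 5*2 + 1 = 11.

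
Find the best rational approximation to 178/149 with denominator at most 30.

Expand x = 178/149 as a continued fraction with the Euclidean algorithm:
  178 = 1*149 + 29, so a_0 = 1.
  149 = 5*29 + 4, so a_1 = 5.
  29 = 7*4 + 1, so a_2 = 7.
  4 = 4*1 + 0, so a_3 = 4.
so x = [1; 5, 7, 4].
Convergents (p_i = a_i*p_{i-1} + p_{i-2}, q_i = a_i*q_{i-1} + q_{i-2} with p_{-2}=0, p_{-1}=1, q_{-2}=1, q_{-1}=0), until the denominator exceeds 30:
  i=0: a_0=1, p_0 = 1*1 + 0 = 1, q_0 = 1*0 + 1 = 1.
  i=1: a_1=5, p_1 = 5*1 + 1 = 6, q_1 = 5*1 + 0 = 5.
  i=2: a_2=7, p_2 = 7*6 + 1 = 43, q_2 = 7*5 + 1 = 36.
q_2 = 36 > 30, so the last convergent with denominator <= 30 is p_1/q_1 = 6/5.
The closest fraction with denominator <= 30 is either p_1/q_1 or the intermediate fraction (k*p_1 + p_0)/(k*q_1 + q_0) with the largest k >= 1 whose denominator stays <= 30; these approach x as k grows, and every other convergent or intermediate fraction in range is farther away.
Largest k: floor((30 - q_0)/q_1) = floor((30 - 1)/5) = 5.
That gives (5*6 + 1)/(5*5 + 1) = 31/26.
Compare the errors: |x - 6/5| = |178*5 - 6*149|/(149*5) = 4/745, and |x - 31/26| = |178*26 - 31*149|/(149*26) = 9/3874.
Cross-multiplying, 9*745 = 6705 < 15496 = 4*3874, so 9/3874 is smaller: the intermediate fraction 31/26 is closer to x than 6/5.

31/26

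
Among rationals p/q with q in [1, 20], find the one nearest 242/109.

20/9

Expand x = 242/109 as a continued fraction with the Euclidean algorithm:
  242 = 2*109 + 24, so a_0 = 2.
  109 = 4*24 + 13, so a_1 = 4.
  24 = 1*13 + 11, so a_2 = 1.
  13 = 1*11 + 2, so a_3 = 1.
  11 = 5*2 + 1, so a_4 = 5.
  2 = 2*1 + 0, so a_5 = 2.
so x = [2; 4, 1, 1, 5, 2].
Convergents (p_i = a_i*p_{i-1} + p_{i-2}, q_i = a_i*q_{i-1} + q_{i-2} with p_{-2}=0, p_{-1}=1, q_{-2}=1, q_{-1}=0), until the denominator exceeds 20:
  i=0: a_0=2, p_0 = 2*1 + 0 = 2, q_0 = 2*0 + 1 = 1.
  i=1: a_1=4, p_1 = 4*2 + 1 = 9, q_1 = 4*1 + 0 = 4.
  i=2: a_2=1, p_2 = 1*9 + 2 = 11, q_2 = 1*4 + 1 = 5.
  i=3: a_3=1, p_3 = 1*11 + 9 = 20, q_3 = 1*5 + 4 = 9.
  i=4: a_4=5, p_4 = 5*20 + 11 = 111, q_4 = 5*9 + 5 = 50.
q_4 = 50 > 20, so the last convergent with denominator <= 20 is p_3/q_3 = 20/9.
The closest fraction with denominator <= 20 is either p_3/q_3 or the intermediate fraction (k*p_3 + p_2)/(k*q_3 + q_2) with the largest k >= 1 whose denominator stays <= 20; these approach x as k grows, and every other convergent or intermediate fraction in range is farther away.
Largest k: floor((20 - q_2)/q_3) = floor((20 - 5)/9) = 1.
That gives (1*20 + 11)/(1*9 + 5) = 31/14.
Compare the errors: |x - 20/9| = |242*9 - 20*109|/(109*9) = 2/981, and |x - 31/14| = |242*14 - 31*109|/(109*14) = 9/1526.
Cross-multiplying, 2*1526 = 3052 < 8829 = 9*981, so 2/981 is smaller: the convergent 20/9 is closer to x than 31/14.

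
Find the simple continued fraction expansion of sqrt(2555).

Write x_i = (sqrt(2555) + m_i)/d_i with (m_0, d_0) = (0, 1). a_0 = floor(sqrt(2555)) = 50, since 50^2 = 2500 <= 2555 < 2601 = 51^2.
Iterate m_{i+1} = d_i*a_i - m_i, d_{i+1} = (2555 - m_{i+1}^2)/d_i, a_{i+1} = floor((a_0 + m_{i+1})/d_{i+1}):
  m_1 = 1*50 - 0 = 50, d_1 = (2555 - 50^2)/1 = 55/1 = 55, a_1 = floor((50 + 50)/55) = 1.
  m_2 = 55*1 - 50 = 5, d_2 = (2555 - 5^2)/55 = 2530/55 = 46, a_2 = floor((50 + 5)/46) = 1.
  m_3 = 46*1 - 5 = 41, d_3 = (2555 - 41^2)/46 = 874/46 = 19, a_3 = floor((50 + 41)/19) = 4.
  m_4 = 19*4 - 41 = 35, d_4 = (2555 - 35^2)/19 = 1330/19 = 70, a_4 = floor((50 + 35)/70) = 1.
  m_5 = 70*1 - 35 = 35, d_5 = (2555 - 35^2)/70 = 1330/70 = 19, a_5 = floor((50 + 35)/19) = 4.
  m_6 = 19*4 - 35 = 41, d_6 = (2555 - 41^2)/19 = 874/19 = 46, a_6 = floor((50 + 41)/46) = 1.
  m_7 = 46*1 - 41 = 5, d_7 = (2555 - 5^2)/46 = 2530/46 = 55, a_7 = floor((50 + 5)/55) = 1.
  m_8 = 55*1 - 5 = 50, d_8 = (2555 - 50^2)/55 = 55/55 = 1, a_8 = floor((50 + 50)/1) = 100.
  m_9 = 1*100 - 50 = 50, d_9 = (2555 - 50^2)/1 = 55/1 = 55: (m_9, d_9) = (m_1, d_1) = (50, 55), so from here the quotients repeat a_1, ..., a_8; the period length is 8.
Hence the expansion of sqrt(2555) is a_0 = 50 followed by the repeating block 1, 1, 4, 1, 4, 1, 1, 100 (period 8).

[50; (1, 1, 4, 1, 4, 1, 1, 100)]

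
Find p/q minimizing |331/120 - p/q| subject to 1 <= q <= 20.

47/17

Expand x = 331/120 as a continued fraction with the Euclidean algorithm:
  331 = 2*120 + 91, so a_0 = 2.
  120 = 1*91 + 29, so a_1 = 1.
  91 = 3*29 + 4, so a_2 = 3.
  29 = 7*4 + 1, so a_3 = 7.
  4 = 4*1 + 0, so a_4 = 4.
so x = [2; 1, 3, 7, 4].
Convergents (p_i = a_i*p_{i-1} + p_{i-2}, q_i = a_i*q_{i-1} + q_{i-2} with p_{-2}=0, p_{-1}=1, q_{-2}=1, q_{-1}=0), until the denominator exceeds 20:
  i=0: a_0=2, p_0 = 2*1 + 0 = 2, q_0 = 2*0 + 1 = 1.
  i=1: a_1=1, p_1 = 1*2 + 1 = 3, q_1 = 1*1 + 0 = 1.
  i=2: a_2=3, p_2 = 3*3 + 2 = 11, q_2 = 3*1 + 1 = 4.
  i=3: a_3=7, p_3 = 7*11 + 3 = 80, q_3 = 7*4 + 1 = 29.
q_3 = 29 > 20, so the last convergent with denominator <= 20 is p_2/q_2 = 11/4.
The closest fraction with denominator <= 20 is either p_2/q_2 or the intermediate fraction (k*p_2 + p_1)/(k*q_2 + q_1) with the largest k >= 1 whose denominator stays <= 20; these approach x as k grows, and every other convergent or intermediate fraction in range is farther away.
Largest k: floor((20 - q_1)/q_2) = floor((20 - 1)/4) = 4.
That gives (4*11 + 3)/(4*4 + 1) = 47/17.
Compare the errors: |x - 11/4| = |331*4 - 11*120|/(120*4) = 4/480, and |x - 47/17| = |331*17 - 47*120|/(120*17) = 13/2040.
Cross-multiplying, 13*480 = 6240 < 8160 = 4*2040, so 13/2040 is smaller: the intermediate fraction 47/17 is closer to x than 11/4.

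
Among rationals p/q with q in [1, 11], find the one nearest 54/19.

17/6

Expand x = 54/19 as a continued fraction with the Euclidean algorithm:
  54 = 2*19 + 16, so a_0 = 2.
  19 = 1*16 + 3, so a_1 = 1.
  16 = 5*3 + 1, so a_2 = 5.
  3 = 3*1 + 0, so a_3 = 3.
so x = [2; 1, 5, 3].
Convergents (p_i = a_i*p_{i-1} + p_{i-2}, q_i = a_i*q_{i-1} + q_{i-2} with p_{-2}=0, p_{-1}=1, q_{-2}=1, q_{-1}=0), until the denominator exceeds 11:
  i=0: a_0=2, p_0 = 2*1 + 0 = 2, q_0 = 2*0 + 1 = 1.
  i=1: a_1=1, p_1 = 1*2 + 1 = 3, q_1 = 1*1 + 0 = 1.
  i=2: a_2=5, p_2 = 5*3 + 2 = 17, q_2 = 5*1 + 1 = 6.
  i=3: a_3=3, p_3 = 3*17 + 3 = 54, q_3 = 3*6 + 1 = 19.
q_3 = 19 > 11, so the last convergent with denominator <= 11 is p_2/q_2 = 17/6.
The closest fraction with denominator <= 11 is either p_2/q_2 or the intermediate fraction (k*p_2 + p_1)/(k*q_2 + q_1) with the largest k >= 1 whose denominator stays <= 11; these approach x as k grows, and every other convergent or intermediate fraction in range is farther away.
Largest k: floor((11 - q_1)/q_2) = floor((11 - 1)/6) = 1.
That gives (1*17 + 3)/(1*6 + 1) = 20/7.
Compare the errors: |x - 17/6| = |54*6 - 17*19|/(19*6) = 1/114, and |x - 20/7| = |54*7 - 20*19|/(19*7) = 2/133.
Cross-multiplying, 1*133 = 133 < 228 = 2*114, so 1/114 is smaller: the convergent 17/6 is closer to x than 20/7.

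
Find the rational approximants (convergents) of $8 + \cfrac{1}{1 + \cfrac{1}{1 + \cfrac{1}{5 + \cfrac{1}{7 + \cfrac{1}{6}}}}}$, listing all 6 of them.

Using the convergent recurrence p_i = a_i*p_{i-1} + p_{i-2}, q_i = a_i*q_{i-1} + q_{i-2} with p_{-2}=0, p_{-1}=1, q_{-2}=1, q_{-1}=0:
  i=0: a_0=8, p_0 = 8*1 + 0 = 8, q_0 = 8*0 + 1 = 1.
  i=1: a_1=1, p_1 = 1*8 + 1 = 9, q_1 = 1*1 + 0 = 1.
  i=2: a_2=1, p_2 = 1*9 + 8 = 17, q_2 = 1*1 + 1 = 2.
  i=3: a_3=5, p_3 = 5*17 + 9 = 94, q_3 = 5*2 + 1 = 11.
  i=4: a_4=7, p_4 = 7*94 + 17 = 675, q_4 = 7*11 + 2 = 79.
  i=5: a_5=6, p_5 = 6*675 + 94 = 4144, q_5 = 6*79 + 11 = 485.

8/1, 9/1, 17/2, 94/11, 675/79, 4144/485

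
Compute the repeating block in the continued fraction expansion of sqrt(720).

Write x_i = (sqrt(720) + m_i)/d_i with (m_0, d_0) = (0, 1). a_0 = floor(sqrt(720)) = 26, since 26^2 = 676 <= 720 < 729 = 27^2.
Iterate m_{i+1} = d_i*a_i - m_i, d_{i+1} = (720 - m_{i+1}^2)/d_i, a_{i+1} = floor((a_0 + m_{i+1})/d_{i+1}):
  m_1 = 1*26 - 0 = 26, d_1 = (720 - 26^2)/1 = 44/1 = 44, a_1 = floor((26 + 26)/44) = 1.
  m_2 = 44*1 - 26 = 18, d_2 = (720 - 18^2)/44 = 396/44 = 9, a_2 = floor((26 + 18)/9) = 4.
  m_3 = 9*4 - 18 = 18, d_3 = (720 - 18^2)/9 = 396/9 = 44, a_3 = floor((26 + 18)/44) = 1.
  m_4 = 44*1 - 18 = 26, d_4 = (720 - 26^2)/44 = 44/44 = 1, a_4 = floor((26 + 26)/1) = 52.
  m_5 = 1*52 - 26 = 26, d_5 = (720 - 26^2)/1 = 44/1 = 44: (m_5, d_5) = (m_1, d_1) = (26, 44), so from here the quotients repeat a_1, ..., a_4; the period length is 4.
Hence the expansion of sqrt(720) is a_0 = 26 followed by the repeating block 1, 4, 1, 52 (period 4).

[26; (1, 4, 1, 52)]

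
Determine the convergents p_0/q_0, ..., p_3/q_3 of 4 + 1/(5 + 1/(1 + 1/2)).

Using the convergent recurrence p_i = a_i*p_{i-1} + p_{i-2}, q_i = a_i*q_{i-1} + q_{i-2} with p_{-2}=0, p_{-1}=1, q_{-2}=1, q_{-1}=0:
  i=0: a_0=4, p_0 = 4*1 + 0 = 4, q_0 = 4*0 + 1 = 1.
  i=1: a_1=5, p_1 = 5*4 + 1 = 21, q_1 = 5*1 + 0 = 5.
  i=2: a_2=1, p_2 = 1*21 + 4 = 25, q_2 = 1*5 + 1 = 6.
  i=3: a_3=2, p_3 = 2*25 + 21 = 71, q_3 = 2*6 + 5 = 17.

4/1, 21/5, 25/6, 71/17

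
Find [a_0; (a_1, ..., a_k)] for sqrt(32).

[5; (1, 1, 1, 10)]

Write x_i = (sqrt(32) + m_i)/d_i with (m_0, d_0) = (0, 1). a_0 = floor(sqrt(32)) = 5, since 5^2 = 25 <= 32 < 36 = 6^2.
Iterate m_{i+1} = d_i*a_i - m_i, d_{i+1} = (32 - m_{i+1}^2)/d_i, a_{i+1} = floor((a_0 + m_{i+1})/d_{i+1}):
  m_1 = 1*5 - 0 = 5, d_1 = (32 - 5^2)/1 = 7/1 = 7, a_1 = floor((5 + 5)/7) = 1.
  m_2 = 7*1 - 5 = 2, d_2 = (32 - 2^2)/7 = 28/7 = 4, a_2 = floor((5 + 2)/4) = 1.
  m_3 = 4*1 - 2 = 2, d_3 = (32 - 2^2)/4 = 28/4 = 7, a_3 = floor((5 + 2)/7) = 1.
  m_4 = 7*1 - 2 = 5, d_4 = (32 - 5^2)/7 = 7/7 = 1, a_4 = floor((5 + 5)/1) = 10.
  m_5 = 1*10 - 5 = 5, d_5 = (32 - 5^2)/1 = 7/1 = 7: (m_5, d_5) = (m_1, d_1) = (5, 7), so from here the quotients repeat a_1, ..., a_4; the period length is 4.
Hence the expansion of sqrt(32) is a_0 = 5 followed by the repeating block 1, 1, 1, 10 (period 4).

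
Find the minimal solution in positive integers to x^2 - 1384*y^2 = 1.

First expand sqrt(1384) as a continued fraction. With x_i = (sqrt(1384) + m_i)/d_i and (m_0, d_0) = (0, 1): a_0 = floor(sqrt(1384)) = 37, since 37^2 = 1369 <= 1384 < 1444 = 38^2.
Iterate m_{i+1} = d_i*a_i - m_i, d_{i+1} = (1384 - m_{i+1}^2)/d_i, a_{i+1} = floor((a_0 + m_{i+1})/d_{i+1}):
  m_1 = 1*37 - 0 = 37, d_1 = (1384 - 37^2)/1 = 15/1 = 15, a_1 = floor((37 + 37)/15) = 4.
  m_2 = 15*4 - 37 = 23, d_2 = (1384 - 23^2)/15 = 855/15 = 57, a_2 = floor((37 + 23)/57) = 1.
  m_3 = 57*1 - 23 = 34, d_3 = (1384 - 34^2)/57 = 228/57 = 4, a_3 = floor((37 + 34)/4) = 17.
  m_4 = 4*17 - 34 = 34, d_4 = (1384 - 34^2)/4 = 228/4 = 57, a_4 = floor((37 + 34)/57) = 1.
  m_5 = 57*1 - 34 = 23, d_5 = (1384 - 23^2)/57 = 855/57 = 15, a_5 = floor((37 + 23)/15) = 4.
  m_6 = 15*4 - 23 = 37, d_6 = (1384 - 37^2)/15 = 15/15 = 1, a_6 = floor((37 + 37)/1) = 74.
  m_7 = 1*74 - 37 = 37, d_7 = (1384 - 37^2)/1 = 15/1 = 15: (m_7, d_7) = (m_1, d_1) = (37, 15), so from here the quotients repeat a_1, ..., a_6; the period length is 6.
So sqrt(1384) = [37; (4, 1, 17, 1, 4, 74)] with period length k = 6.
k is even, so the fundamental solution of x^2 - 1384y^2 = 1 is (p_{k-1}, q_{k-1}) = (p_5, q_5); compute convergents through index 5.
Convergents (p_i = a_i*p_{i-1} + p_{i-2}, q_i = a_i*q_{i-1} + q_{i-2} with p_{-2}=0, p_{-1}=1, q_{-2}=1, q_{-1}=0):
  i=0: a_0=37, p_0 = 37*1 + 0 = 37, q_0 = 37*0 + 1 = 1.
  i=1: a_1=4, p_1 = 4*37 + 1 = 149, q_1 = 4*1 + 0 = 4.
  i=2: a_2=1, p_2 = 1*149 + 37 = 186, q_2 = 1*4 + 1 = 5.
  i=3: a_3=17, p_3 = 17*186 + 149 = 3311, q_3 = 17*5 + 4 = 89.
  i=4: a_4=1, p_4 = 1*3311 + 186 = 3497, q_4 = 1*89 + 5 = 94.
  i=5: a_5=4, p_5 = 4*3497 + 3311 = 17299, q_5 = 4*94 + 89 = 465.
Check: 17299^2 - 1384*465^2 = 299255401 - 299255400 = 1, so (x, y) = (17299, 465) solves the equation, and by the theorem it is the least positive solution.

(x, y) = (17299, 465)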